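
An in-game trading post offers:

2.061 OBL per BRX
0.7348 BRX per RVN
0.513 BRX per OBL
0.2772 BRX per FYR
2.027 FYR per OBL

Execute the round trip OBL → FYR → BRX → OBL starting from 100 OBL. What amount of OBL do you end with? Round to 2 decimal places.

115.80

100 OBL × 2.027 = 202.7 FYR
202.7 FYR × 0.2772 = 56.18844 BRX
56.18844 BRX × 2.061 = 115.80437484 OBL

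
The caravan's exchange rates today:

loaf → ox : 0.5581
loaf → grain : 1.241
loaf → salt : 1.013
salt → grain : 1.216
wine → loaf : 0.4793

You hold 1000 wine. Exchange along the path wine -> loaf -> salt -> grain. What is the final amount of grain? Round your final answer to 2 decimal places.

590.41

1000 wine × 0.4793 = 479.3 loaf
479.3 loaf × 1.013 = 485.5309 salt
485.5309 salt × 1.216 = 590.4055744 grain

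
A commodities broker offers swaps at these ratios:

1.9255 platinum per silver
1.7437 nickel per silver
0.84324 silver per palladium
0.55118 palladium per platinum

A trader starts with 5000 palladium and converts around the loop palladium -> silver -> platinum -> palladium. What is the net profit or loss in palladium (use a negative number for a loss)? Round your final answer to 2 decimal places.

-525.36

5000 palladium × 0.84324 = 4216.2 silver
4216.2 silver × 1.9255 = 8118.2931 platinum
8118.2931 platinum × 0.55118 = 4474.640790858 palladium
Net change: 4474.640790858 − 5000 = -525.359209142 palladium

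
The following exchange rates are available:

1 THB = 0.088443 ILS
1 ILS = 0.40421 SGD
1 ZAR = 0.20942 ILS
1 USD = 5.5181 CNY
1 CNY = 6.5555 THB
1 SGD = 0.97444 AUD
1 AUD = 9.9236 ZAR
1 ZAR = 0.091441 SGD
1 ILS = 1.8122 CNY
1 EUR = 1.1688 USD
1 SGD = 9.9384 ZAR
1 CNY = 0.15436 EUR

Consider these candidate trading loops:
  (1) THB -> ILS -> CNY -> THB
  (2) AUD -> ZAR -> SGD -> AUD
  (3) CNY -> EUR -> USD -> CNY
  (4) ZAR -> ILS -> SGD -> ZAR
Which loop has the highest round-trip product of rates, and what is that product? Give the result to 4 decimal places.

1.0507

(1) 0.088443 × 1.8122 × 6.5555 = 1.05069
(2) 9.9236 × 0.091441 × 0.97444 = 0.88423
(3) 0.15436 × 1.1688 × 5.5181 = 0.99555
(4) 0.20942 × 0.40421 × 9.9384 = 0.84128
Highest is cycle (1) at 1.0507 (>1, arbitrage).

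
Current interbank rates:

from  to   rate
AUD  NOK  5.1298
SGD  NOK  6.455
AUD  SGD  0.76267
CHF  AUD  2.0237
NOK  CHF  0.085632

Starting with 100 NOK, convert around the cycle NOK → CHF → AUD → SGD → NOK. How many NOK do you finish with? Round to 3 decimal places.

100 NOK × 0.085632 = 8.5632 CHF
8.5632 CHF × 2.0237 = 17.32934784 AUD
17.32934784 AUD × 0.76267 = 13.2165737171328 SGD
13.2165737171328 SGD × 6.455 = 85.312983344092224 NOK

85.313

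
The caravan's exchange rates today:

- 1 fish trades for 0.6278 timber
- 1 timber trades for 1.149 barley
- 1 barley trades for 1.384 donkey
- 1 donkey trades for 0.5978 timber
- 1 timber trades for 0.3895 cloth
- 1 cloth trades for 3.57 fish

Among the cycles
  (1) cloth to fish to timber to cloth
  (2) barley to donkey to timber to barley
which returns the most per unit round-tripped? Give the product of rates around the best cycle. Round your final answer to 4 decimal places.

0.9506

(1) 3.57 × 0.6278 × 0.3895 = 0.87297
(2) 1.384 × 0.5978 × 1.149 = 0.95063
Highest is cycle (2) at 0.9506 (≤1, no arbitrage).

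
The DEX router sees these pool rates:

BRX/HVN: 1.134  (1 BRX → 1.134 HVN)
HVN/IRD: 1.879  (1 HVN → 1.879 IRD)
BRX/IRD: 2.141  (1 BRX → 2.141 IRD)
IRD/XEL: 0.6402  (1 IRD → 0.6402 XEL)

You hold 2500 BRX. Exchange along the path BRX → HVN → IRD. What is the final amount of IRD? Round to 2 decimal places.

2500 BRX × 1.134 = 2835 HVN
2835 HVN × 1.879 = 5326.965 IRD

5326.97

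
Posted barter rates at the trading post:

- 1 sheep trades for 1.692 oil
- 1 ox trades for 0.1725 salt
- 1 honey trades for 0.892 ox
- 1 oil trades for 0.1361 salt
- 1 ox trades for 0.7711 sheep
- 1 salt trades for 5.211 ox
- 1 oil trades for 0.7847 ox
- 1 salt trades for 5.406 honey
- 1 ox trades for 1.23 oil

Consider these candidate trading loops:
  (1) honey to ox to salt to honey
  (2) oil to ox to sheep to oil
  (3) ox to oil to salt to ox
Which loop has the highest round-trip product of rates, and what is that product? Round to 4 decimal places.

1.0238

(1) 0.892 × 0.1725 × 5.406 = 0.83182
(2) 0.7847 × 0.7711 × 1.692 = 1.02380
(3) 1.23 × 0.1361 × 5.211 = 0.87234
Highest is cycle (2) at 1.0238 (>1, arbitrage).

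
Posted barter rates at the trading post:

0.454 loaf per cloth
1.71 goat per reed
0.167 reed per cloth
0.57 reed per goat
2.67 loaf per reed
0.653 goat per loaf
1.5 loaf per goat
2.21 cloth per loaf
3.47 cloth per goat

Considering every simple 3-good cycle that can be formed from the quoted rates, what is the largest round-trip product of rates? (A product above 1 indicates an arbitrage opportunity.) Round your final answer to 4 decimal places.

loaf→goat→cloth→loaf: 0.653 × 3.47 × 0.454 = 1.02872
loaf→goat→reed→loaf: 0.653 × 0.57 × 2.67 = 0.99380
cloth→reed→goat→cloth: 0.167 × 1.71 × 3.47 = 0.99093
loaf→cloth→reed→loaf: 2.21 × 0.167 × 2.67 = 0.98542
Maximum is loaf→goat→cloth→loaf at 1.0287; arbitrage exists.

1.0287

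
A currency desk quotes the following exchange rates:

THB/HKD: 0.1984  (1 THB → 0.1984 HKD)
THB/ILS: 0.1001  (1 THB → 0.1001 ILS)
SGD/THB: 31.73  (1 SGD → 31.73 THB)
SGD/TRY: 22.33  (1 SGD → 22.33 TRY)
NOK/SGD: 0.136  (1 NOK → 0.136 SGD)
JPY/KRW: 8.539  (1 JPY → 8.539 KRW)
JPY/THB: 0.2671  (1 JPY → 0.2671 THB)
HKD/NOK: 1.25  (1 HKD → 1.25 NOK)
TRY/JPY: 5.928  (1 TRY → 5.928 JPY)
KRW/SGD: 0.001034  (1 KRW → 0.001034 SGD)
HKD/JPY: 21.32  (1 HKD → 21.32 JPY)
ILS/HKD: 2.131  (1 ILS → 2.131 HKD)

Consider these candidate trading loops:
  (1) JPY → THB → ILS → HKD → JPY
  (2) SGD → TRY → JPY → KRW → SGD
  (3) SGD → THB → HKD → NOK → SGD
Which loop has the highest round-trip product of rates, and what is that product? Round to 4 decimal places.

(1) 0.2671 × 0.1001 × 2.131 × 21.32 = 1.21473
(2) 22.33 × 5.928 × 8.539 × 0.001034 = 1.16876
(3) 31.73 × 0.1984 × 1.25 × 0.136 = 1.07019
Highest is cycle (1) at 1.2147 (>1, arbitrage).

1.2147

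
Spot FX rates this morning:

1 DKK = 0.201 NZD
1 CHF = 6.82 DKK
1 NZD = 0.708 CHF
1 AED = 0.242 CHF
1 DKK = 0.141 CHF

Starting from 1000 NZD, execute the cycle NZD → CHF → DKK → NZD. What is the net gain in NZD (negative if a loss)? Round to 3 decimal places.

1000 NZD × 0.708 = 708 CHF
708 CHF × 6.82 = 4828.56 DKK
4828.56 DKK × 0.201 = 970.54056 NZD
Net change: 970.54056 − 1000 = -29.45944 NZD

-29.459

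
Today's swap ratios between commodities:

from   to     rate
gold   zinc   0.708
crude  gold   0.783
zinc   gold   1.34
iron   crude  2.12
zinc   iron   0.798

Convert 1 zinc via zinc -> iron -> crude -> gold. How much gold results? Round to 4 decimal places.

1.3246

1 zinc × 0.798 = 0.798 iron
0.798 iron × 2.12 = 1.69176 crude
1.69176 crude × 0.783 = 1.32464808 gold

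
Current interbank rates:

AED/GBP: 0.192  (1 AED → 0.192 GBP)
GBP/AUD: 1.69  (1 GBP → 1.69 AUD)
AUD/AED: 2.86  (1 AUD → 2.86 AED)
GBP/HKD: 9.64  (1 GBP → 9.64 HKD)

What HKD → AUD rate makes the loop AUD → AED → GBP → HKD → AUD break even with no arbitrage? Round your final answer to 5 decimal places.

Known legs of the cycle: 2.86 × 0.192 × 9.64 = 5.2935168
For no arbitrage the full-cycle product must be 1, so the missing rate is 1 / 5.2935168 ≈ 0.1889103.

0.18891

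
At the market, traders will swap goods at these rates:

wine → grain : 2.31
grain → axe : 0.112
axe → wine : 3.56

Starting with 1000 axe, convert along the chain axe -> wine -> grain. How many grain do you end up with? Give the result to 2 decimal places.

8223.60

1000 axe × 3.56 = 3560 wine
3560 wine × 2.31 = 8223.6 grain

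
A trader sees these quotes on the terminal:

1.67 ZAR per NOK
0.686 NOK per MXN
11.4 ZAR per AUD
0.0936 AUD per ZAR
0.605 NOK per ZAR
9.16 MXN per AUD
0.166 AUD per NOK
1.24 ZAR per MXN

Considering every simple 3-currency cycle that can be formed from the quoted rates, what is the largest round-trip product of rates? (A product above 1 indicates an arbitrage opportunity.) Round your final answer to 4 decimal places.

1.1449

ZAR→NOK→AUD→ZAR: 0.605 × 0.166 × 11.4 = 1.14490
ZAR→AUD→MXN→ZAR: 0.0936 × 9.16 × 1.24 = 1.06315
NOK→AUD→MXN→NOK: 0.166 × 9.16 × 0.686 = 1.04310
Maximum is ZAR→NOK→AUD→ZAR at 1.1449; arbitrage exists.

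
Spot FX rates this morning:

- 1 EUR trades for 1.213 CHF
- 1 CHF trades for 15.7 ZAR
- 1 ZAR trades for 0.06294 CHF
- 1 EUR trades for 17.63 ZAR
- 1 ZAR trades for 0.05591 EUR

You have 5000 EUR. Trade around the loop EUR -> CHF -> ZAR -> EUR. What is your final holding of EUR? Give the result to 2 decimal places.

5000 EUR × 1.213 = 6065 CHF
6065 CHF × 15.7 = 95220.5 ZAR
95220.5 ZAR × 0.05591 = 5323.778155 EUR

5323.78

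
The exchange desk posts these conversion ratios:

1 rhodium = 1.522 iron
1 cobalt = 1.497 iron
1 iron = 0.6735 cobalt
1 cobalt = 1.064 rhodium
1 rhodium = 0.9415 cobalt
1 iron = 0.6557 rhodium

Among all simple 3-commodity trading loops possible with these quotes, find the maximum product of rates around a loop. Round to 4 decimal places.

1.0907

rhodium→iron→cobalt→rhodium: 1.522 × 0.6735 × 1.064 = 1.09067
rhodium→cobalt→iron→rhodium: 0.9415 × 1.497 × 0.6557 = 0.92416
Maximum is rhodium→iron→cobalt→rhodium at 1.0907; arbitrage exists.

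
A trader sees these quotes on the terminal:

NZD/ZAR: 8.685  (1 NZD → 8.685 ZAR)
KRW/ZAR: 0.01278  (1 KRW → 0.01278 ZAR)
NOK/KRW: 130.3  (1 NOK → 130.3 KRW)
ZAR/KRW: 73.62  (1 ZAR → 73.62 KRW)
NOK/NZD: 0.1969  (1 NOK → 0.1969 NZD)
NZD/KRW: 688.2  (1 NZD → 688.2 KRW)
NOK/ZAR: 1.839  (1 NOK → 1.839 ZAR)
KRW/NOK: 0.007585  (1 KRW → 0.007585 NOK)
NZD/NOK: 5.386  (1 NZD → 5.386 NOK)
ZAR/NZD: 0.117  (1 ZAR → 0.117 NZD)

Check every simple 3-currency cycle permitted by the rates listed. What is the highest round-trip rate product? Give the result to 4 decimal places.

NZD→NOK→ZAR→NZD: 5.386 × 1.839 × 0.117 = 1.15887
NZD→KRW→ZAR→NZD: 688.2 × 0.01278 × 0.117 = 1.02904
NZD→KRW→NOK→NZD: 688.2 × 0.007585 × 0.1969 = 1.02782
KRW→NOK→ZAR→KRW: 0.007585 × 1.839 × 73.62 = 1.02691
Maximum is NZD→NOK→ZAR→NZD at 1.1589; arbitrage exists.

1.1589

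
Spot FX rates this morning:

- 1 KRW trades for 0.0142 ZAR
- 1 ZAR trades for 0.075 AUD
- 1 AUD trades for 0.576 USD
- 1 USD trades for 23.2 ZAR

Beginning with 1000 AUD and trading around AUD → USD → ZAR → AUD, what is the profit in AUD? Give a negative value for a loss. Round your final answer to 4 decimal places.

2.2400

1000 AUD × 0.576 = 576 USD
576 USD × 23.2 = 13363.2 ZAR
13363.2 ZAR × 0.075 = 1002.24 AUD
Net change: 1002.24 − 1000 = 2.24 AUD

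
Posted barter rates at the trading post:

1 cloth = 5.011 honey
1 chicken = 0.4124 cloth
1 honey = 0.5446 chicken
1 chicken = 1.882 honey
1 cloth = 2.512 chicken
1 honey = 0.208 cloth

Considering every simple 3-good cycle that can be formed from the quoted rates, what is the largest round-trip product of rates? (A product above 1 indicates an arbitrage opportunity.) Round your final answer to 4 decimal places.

chicken→cloth→honey→chicken: 0.4124 × 5.011 × 0.5446 = 1.12544
chicken→honey→cloth→chicken: 1.882 × 0.208 × 2.512 = 0.98334
Maximum is chicken→cloth→honey→chicken at 1.1254; arbitrage exists.

1.1254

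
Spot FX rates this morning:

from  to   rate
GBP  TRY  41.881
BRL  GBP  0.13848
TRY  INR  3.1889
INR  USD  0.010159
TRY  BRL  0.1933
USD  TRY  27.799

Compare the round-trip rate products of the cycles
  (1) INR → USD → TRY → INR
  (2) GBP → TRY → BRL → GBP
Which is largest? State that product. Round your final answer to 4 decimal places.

(1) 0.010159 × 27.799 × 3.1889 = 0.90058
(2) 41.881 × 0.1933 × 0.13848 = 1.12108
Highest is cycle (2) at 1.1211 (>1, arbitrage).

1.1211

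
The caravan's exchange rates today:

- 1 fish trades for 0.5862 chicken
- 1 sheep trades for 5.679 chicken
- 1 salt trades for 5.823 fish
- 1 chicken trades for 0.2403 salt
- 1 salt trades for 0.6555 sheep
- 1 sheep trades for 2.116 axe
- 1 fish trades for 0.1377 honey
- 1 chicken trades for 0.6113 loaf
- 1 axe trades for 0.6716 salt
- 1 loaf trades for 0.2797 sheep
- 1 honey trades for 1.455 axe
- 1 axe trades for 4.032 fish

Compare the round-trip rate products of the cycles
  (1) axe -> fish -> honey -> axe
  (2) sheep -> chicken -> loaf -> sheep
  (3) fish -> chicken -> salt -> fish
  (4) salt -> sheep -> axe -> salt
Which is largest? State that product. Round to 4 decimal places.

(1) 4.032 × 0.1377 × 1.455 = 0.80783
(2) 5.679 × 0.6113 × 0.2797 = 0.97100
(3) 0.5862 × 0.2403 × 5.823 = 0.82025
(4) 0.6555 × 2.116 × 0.6716 = 0.93153
Highest is cycle (2) at 0.9710 (≤1, no arbitrage).

0.9710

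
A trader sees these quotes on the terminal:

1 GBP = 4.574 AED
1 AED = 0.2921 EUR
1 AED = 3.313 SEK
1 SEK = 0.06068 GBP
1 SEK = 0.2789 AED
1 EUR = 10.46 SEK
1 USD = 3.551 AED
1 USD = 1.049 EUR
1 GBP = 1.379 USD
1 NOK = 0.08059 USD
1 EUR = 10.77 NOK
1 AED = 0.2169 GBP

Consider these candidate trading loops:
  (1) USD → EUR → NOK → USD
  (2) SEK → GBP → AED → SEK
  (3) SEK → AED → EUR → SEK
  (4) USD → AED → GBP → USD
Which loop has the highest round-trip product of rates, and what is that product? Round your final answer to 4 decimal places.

(1) 1.049 × 10.77 × 0.08059 = 0.91048
(2) 0.06068 × 4.574 × 3.313 = 0.91952
(3) 0.2789 × 0.2921 × 10.46 = 0.85214
(4) 3.551 × 0.2169 × 1.379 = 1.06212
Highest is cycle (4) at 1.0621 (>1, arbitrage).

1.0621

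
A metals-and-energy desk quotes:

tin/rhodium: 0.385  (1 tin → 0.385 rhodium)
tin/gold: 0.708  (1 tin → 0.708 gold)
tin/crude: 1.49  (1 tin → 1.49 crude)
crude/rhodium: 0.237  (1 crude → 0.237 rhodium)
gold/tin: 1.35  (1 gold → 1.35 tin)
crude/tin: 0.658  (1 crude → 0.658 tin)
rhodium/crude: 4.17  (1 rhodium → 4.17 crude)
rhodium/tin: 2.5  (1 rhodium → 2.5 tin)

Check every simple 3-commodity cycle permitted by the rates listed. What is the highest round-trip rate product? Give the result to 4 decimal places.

1.0564

crude→tin→rhodium→crude: 0.658 × 0.385 × 4.17 = 1.05639
crude→rhodium→tin→crude: 0.237 × 2.5 × 1.49 = 0.88283
Maximum is crude→tin→rhodium→crude at 1.0564; arbitrage exists.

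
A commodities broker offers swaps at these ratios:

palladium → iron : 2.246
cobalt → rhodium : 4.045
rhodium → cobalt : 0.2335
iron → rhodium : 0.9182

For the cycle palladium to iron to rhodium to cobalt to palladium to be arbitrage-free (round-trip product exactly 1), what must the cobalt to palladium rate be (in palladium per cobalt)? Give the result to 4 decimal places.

Known legs of the cycle: 2.246 × 0.9182 × 0.2335 = 0.4815417262
For no arbitrage the full-cycle product must be 1, so the missing rate is 1 / 0.4815417262 ≈ 2.076663.

2.0767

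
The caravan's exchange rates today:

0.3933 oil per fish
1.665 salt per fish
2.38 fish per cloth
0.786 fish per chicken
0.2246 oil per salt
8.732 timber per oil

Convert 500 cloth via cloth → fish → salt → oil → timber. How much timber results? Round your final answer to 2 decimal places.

500 cloth × 2.38 = 1190 fish
1190 fish × 1.665 = 1981.35 salt
1981.35 salt × 0.2246 = 445.01121 oil
445.01121 oil × 8.732 = 3885.83788572 timber

3885.84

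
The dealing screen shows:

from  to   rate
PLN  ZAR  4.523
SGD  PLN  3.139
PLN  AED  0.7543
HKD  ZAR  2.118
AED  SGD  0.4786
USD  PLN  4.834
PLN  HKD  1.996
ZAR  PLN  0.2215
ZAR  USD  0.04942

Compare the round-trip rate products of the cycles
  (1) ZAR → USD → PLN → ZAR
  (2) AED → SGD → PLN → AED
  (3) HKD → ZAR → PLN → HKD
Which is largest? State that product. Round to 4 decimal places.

1.1332

(1) 0.04942 × 4.834 × 4.523 = 1.08053
(2) 0.4786 × 3.139 × 0.7543 = 1.13320
(3) 2.118 × 0.2215 × 1.996 = 0.93640
Highest is cycle (2) at 1.1332 (>1, arbitrage).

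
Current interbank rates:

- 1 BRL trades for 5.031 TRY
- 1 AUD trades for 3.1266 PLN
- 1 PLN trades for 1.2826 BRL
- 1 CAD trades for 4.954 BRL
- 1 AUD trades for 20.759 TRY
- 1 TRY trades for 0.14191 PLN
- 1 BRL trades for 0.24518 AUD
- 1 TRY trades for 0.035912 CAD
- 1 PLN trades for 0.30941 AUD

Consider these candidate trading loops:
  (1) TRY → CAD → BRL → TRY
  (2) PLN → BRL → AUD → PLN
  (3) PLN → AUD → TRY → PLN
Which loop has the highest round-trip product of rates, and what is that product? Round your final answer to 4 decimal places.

0.9832

(1) 0.035912 × 4.954 × 5.031 = 0.89506
(2) 1.2826 × 0.24518 × 3.1266 = 0.98322
(3) 0.30941 × 20.759 × 0.14191 = 0.91149
Highest is cycle (2) at 0.9832 (≤1, no arbitrage).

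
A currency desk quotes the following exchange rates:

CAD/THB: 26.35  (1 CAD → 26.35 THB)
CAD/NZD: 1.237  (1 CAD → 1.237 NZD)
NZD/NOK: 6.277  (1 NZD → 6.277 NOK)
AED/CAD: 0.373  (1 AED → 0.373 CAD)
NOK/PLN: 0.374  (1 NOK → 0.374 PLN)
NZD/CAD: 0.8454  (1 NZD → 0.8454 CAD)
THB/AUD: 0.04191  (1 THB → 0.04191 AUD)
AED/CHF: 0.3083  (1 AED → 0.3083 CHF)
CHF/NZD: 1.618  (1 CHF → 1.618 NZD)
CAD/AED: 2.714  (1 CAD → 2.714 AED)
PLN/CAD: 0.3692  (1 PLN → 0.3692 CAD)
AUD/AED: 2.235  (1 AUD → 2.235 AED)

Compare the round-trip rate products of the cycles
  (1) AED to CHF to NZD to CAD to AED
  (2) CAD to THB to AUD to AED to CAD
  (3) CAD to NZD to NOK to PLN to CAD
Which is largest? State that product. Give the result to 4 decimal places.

(1) 0.3083 × 1.618 × 0.8454 × 2.714 = 1.14452
(2) 26.35 × 0.04191 × 2.235 × 0.373 = 0.92063
(3) 1.237 × 6.277 × 0.374 × 0.3692 = 1.07215
Highest is cycle (1) at 1.1445 (>1, arbitrage).

1.1445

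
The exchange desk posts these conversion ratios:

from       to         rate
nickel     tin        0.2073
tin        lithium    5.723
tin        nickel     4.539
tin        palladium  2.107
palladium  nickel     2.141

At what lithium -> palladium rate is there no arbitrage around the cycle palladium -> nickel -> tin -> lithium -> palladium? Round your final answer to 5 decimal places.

0.39370

Known legs of the cycle: 2.141 × 0.2073 × 5.723 = 2.5400350839
For no arbitrage the full-cycle product must be 1, so the missing rate is 1 / 2.5400350839 ≈ 0.3936953.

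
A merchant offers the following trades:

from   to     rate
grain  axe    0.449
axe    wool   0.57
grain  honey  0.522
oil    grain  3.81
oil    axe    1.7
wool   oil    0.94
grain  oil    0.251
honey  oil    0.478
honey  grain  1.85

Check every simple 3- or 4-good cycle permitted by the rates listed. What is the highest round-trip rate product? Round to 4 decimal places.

0.9507

grain→honey→oil→grain: 0.522 × 0.478 × 3.81 = 0.95066
grain→axe→wool→oil→grain: 0.449 × 0.57 × 0.94 × 3.81 = 0.91659
wool→oil→axe→wool: 0.94 × 1.7 × 0.57 = 0.91086
Maximum is grain→honey→oil→grain at 0.9507; no arbitrage — every cycle loses value.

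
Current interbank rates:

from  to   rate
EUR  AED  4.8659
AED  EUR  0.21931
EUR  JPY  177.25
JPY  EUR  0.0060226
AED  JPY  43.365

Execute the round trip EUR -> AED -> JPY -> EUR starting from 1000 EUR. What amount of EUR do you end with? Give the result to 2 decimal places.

1270.83

1000 EUR × 4.8659 = 4865.9 AED
4865.9 AED × 43.365 = 211009.7535 JPY
211009.7535 JPY × 0.0060226 = 1270.8273414291 EUR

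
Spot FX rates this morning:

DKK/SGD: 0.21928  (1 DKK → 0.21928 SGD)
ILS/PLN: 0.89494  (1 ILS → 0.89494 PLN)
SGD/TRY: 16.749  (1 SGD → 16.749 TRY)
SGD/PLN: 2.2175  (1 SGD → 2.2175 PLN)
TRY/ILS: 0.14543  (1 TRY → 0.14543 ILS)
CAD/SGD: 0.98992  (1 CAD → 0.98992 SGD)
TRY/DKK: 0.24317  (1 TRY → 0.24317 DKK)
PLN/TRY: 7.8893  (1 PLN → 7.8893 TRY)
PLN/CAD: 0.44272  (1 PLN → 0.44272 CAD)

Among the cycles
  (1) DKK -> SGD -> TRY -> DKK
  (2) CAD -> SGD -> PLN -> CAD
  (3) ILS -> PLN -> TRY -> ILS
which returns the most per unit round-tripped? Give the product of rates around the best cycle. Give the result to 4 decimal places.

1.0268

(1) 0.21928 × 16.749 × 0.24317 = 0.89310
(2) 0.98992 × 2.2175 × 0.44272 = 0.97184
(3) 0.89494 × 7.8893 × 0.14543 = 1.02680
Highest is cycle (3) at 1.0268 (>1, arbitrage).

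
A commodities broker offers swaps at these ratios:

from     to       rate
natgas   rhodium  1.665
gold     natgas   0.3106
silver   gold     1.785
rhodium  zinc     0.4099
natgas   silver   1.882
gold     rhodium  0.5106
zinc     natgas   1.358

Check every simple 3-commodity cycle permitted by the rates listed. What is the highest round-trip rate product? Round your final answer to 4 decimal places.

1.0434

natgas→silver→gold→natgas: 1.882 × 1.785 × 0.3106 = 1.04342
natgas→rhodium→zinc→natgas: 1.665 × 0.4099 × 1.358 = 0.92681
Maximum is natgas→silver→gold→natgas at 1.0434; arbitrage exists.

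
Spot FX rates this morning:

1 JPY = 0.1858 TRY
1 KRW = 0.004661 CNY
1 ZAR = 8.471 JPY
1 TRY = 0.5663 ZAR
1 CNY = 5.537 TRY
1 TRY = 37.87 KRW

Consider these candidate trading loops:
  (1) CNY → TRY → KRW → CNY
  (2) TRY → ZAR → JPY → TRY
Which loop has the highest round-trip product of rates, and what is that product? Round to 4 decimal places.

0.9773

(1) 5.537 × 37.87 × 0.004661 = 0.97735
(2) 0.5663 × 8.471 × 0.1858 = 0.89131
Highest is cycle (1) at 0.9773 (≤1, no arbitrage).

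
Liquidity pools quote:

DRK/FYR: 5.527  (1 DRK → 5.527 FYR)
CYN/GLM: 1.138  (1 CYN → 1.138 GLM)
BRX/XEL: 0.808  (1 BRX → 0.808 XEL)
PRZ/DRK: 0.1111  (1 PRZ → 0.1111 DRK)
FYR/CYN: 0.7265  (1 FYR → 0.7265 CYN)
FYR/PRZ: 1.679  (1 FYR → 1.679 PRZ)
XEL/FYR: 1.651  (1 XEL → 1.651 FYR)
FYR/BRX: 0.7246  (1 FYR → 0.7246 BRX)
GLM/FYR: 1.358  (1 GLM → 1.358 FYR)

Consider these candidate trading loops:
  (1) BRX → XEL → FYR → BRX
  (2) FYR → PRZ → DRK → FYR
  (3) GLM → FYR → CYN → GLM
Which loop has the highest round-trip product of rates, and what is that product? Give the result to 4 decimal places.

(1) 0.808 × 1.651 × 0.7246 = 0.96662
(2) 1.679 × 0.1111 × 5.527 = 1.03099
(3) 1.358 × 0.7265 × 1.138 = 1.12274
Highest is cycle (3) at 1.1227 (>1, arbitrage).

1.1227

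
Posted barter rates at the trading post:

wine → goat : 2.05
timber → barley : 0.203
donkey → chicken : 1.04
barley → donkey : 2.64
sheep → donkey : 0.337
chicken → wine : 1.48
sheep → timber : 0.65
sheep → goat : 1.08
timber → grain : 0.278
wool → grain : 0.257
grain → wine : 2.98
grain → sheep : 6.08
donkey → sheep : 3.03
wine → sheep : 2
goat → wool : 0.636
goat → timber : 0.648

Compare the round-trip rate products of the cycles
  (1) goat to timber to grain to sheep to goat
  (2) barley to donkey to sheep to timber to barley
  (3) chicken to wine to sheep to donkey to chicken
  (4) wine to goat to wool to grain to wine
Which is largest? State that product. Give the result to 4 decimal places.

1.1829

(1) 0.648 × 0.278 × 6.08 × 1.08 = 1.18290
(2) 2.64 × 3.03 × 0.65 × 0.203 = 1.05549
(3) 1.48 × 2 × 0.337 × 1.04 = 1.03742
(4) 2.05 × 0.636 × 0.257 × 2.98 = 0.99853
Highest is cycle (1) at 1.1829 (>1, arbitrage).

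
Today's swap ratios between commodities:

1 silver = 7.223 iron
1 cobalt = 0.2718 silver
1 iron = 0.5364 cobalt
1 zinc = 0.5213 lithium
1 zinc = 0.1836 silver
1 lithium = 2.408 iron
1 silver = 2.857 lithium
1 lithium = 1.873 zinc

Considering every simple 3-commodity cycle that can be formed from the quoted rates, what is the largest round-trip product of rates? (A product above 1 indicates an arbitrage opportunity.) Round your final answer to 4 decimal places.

1.0531

cobalt→silver→iron→cobalt: 0.2718 × 7.223 × 0.5364 = 1.05307
lithium→zinc→silver→lithium: 1.873 × 0.1836 × 2.857 = 0.98247
Maximum is cobalt→silver→iron→cobalt at 1.0531; arbitrage exists.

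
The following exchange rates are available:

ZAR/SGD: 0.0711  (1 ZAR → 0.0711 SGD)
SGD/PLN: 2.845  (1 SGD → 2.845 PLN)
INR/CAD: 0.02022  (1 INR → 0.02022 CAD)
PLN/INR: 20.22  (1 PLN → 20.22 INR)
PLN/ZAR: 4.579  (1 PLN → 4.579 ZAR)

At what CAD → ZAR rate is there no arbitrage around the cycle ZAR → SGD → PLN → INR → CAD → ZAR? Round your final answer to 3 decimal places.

12.092

Known legs of the cycle: 0.0711 × 2.845 × 20.22 × 0.02022 = 0.0827016499278
For no arbitrage the full-cycle product must be 1, so the missing rate is 1 / 0.0827016499278 ≈ 12.09166.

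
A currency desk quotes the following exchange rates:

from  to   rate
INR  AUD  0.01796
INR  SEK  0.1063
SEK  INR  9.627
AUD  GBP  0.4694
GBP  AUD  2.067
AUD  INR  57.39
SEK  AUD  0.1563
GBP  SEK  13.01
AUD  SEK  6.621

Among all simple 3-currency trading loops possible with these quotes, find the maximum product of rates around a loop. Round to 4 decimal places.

1.1448

AUD→SEK→INR→AUD: 6.621 × 9.627 × 0.01796 = 1.14478
AUD→GBP→SEK→AUD: 0.4694 × 13.01 × 0.1563 = 0.95451
AUD→INR→SEK→AUD: 57.39 × 0.1063 × 0.1563 = 0.95352
Maximum is AUD→SEK→INR→AUD at 1.1448; arbitrage exists.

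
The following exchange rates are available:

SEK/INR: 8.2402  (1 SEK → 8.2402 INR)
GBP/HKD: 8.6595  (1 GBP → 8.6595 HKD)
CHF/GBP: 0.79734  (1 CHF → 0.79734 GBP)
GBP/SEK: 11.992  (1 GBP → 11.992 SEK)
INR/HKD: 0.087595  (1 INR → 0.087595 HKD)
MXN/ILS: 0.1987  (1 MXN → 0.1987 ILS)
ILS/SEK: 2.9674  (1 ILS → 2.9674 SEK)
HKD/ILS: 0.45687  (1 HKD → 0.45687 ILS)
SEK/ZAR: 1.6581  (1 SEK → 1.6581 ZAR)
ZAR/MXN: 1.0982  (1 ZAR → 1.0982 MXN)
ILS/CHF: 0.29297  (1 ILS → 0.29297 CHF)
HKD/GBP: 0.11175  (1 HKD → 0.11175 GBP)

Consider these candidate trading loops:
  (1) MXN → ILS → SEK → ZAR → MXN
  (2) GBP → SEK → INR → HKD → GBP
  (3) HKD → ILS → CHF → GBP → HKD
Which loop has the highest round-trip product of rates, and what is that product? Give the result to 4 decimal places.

(1) 0.1987 × 2.9674 × 1.6581 × 1.0982 = 1.07366
(2) 11.992 × 8.2402 × 0.087595 × 0.11175 = 0.96729
(3) 0.45687 × 0.29297 × 0.79734 × 8.6595 = 0.92417
Highest is cycle (1) at 1.0737 (>1, arbitrage).

1.0737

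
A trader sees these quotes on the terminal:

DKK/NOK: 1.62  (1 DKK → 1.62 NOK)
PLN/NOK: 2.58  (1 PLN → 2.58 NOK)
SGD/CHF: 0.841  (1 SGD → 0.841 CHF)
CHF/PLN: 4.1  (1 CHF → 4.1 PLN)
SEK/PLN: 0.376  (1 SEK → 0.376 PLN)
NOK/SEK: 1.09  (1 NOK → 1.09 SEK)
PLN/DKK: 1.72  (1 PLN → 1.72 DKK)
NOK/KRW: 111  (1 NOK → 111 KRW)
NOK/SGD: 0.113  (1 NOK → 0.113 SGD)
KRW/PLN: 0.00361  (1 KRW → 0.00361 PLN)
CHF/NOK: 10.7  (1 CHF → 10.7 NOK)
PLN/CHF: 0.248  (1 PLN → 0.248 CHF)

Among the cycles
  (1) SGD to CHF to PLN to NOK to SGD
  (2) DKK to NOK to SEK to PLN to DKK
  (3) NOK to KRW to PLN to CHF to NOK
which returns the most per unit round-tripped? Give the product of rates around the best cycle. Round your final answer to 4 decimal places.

(1) 0.841 × 4.1 × 2.58 × 0.113 = 1.00526
(2) 1.62 × 1.09 × 0.376 × 1.72 = 1.14198
(3) 111 × 0.00361 × 0.248 × 10.7 = 1.06332
Highest is cycle (2) at 1.1420 (>1, arbitrage).

1.1420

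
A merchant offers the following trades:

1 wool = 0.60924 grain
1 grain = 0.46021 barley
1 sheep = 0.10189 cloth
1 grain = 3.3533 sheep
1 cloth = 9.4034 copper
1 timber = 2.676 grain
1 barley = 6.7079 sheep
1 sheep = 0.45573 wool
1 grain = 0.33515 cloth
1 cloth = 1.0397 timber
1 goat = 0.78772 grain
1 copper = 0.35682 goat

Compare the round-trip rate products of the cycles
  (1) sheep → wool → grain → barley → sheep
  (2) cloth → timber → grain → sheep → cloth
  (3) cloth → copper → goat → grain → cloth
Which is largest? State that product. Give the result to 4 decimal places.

0.9506

(1) 0.45573 × 0.60924 × 0.46021 × 6.7079 = 0.85711
(2) 1.0397 × 2.676 × 3.3533 × 0.10189 = 0.95060
(3) 9.4034 × 0.35682 × 0.78772 × 0.33515 = 0.88582
Highest is cycle (2) at 0.9506 (≤1, no arbitrage).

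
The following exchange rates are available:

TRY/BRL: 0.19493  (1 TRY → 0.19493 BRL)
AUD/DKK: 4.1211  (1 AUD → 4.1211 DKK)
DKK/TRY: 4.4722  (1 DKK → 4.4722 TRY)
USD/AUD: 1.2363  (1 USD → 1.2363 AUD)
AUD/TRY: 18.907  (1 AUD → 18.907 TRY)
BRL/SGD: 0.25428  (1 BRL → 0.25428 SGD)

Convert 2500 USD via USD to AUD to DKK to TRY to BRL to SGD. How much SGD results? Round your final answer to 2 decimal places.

2823.51

2500 USD × 1.2363 = 3090.75 AUD
3090.75 AUD × 4.1211 = 12737.289825 DKK
12737.289825 DKK × 4.4722 = 56963.707555365 TRY
56963.707555365 TRY × 0.19493 = 11103.93551376729945 BRL
11103.93551376729945 BRL × 0.25428 = 2823.508722440748904146 SGD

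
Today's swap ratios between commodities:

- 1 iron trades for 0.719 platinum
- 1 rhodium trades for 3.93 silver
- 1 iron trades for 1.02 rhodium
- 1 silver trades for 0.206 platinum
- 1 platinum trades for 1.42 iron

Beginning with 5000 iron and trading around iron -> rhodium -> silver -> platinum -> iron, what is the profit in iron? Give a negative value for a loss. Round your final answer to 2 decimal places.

862.98

5000 iron × 1.02 = 5100 rhodium
5100 rhodium × 3.93 = 20043 silver
20043 silver × 0.206 = 4128.858 platinum
4128.858 platinum × 1.42 = 5862.97836 iron
Net change: 5862.97836 − 5000 = 862.97836 iron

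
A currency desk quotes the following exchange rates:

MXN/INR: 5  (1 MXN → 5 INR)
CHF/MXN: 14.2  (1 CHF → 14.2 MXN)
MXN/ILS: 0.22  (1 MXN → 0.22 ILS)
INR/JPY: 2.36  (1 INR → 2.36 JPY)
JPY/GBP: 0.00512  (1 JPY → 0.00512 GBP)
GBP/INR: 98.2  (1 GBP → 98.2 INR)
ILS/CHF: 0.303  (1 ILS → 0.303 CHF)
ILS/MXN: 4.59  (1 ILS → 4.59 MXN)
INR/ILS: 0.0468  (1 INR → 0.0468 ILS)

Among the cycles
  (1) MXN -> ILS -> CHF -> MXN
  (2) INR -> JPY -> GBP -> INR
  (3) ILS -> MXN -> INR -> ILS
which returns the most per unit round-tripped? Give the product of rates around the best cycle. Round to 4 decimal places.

(1) 0.22 × 0.303 × 14.2 = 0.94657
(2) 2.36 × 0.00512 × 98.2 = 1.18657
(3) 4.59 × 5 × 0.0468 = 1.07406
Highest is cycle (2) at 1.1866 (>1, arbitrage).

1.1866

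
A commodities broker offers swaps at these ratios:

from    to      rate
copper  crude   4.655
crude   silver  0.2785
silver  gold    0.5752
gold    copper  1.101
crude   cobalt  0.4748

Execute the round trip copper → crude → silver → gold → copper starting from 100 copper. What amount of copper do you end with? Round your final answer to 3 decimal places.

100 copper × 4.655 = 465.5 crude
465.5 crude × 0.2785 = 129.64175 silver
129.64175 silver × 0.5752 = 74.5699346 gold
74.5699346 gold × 1.101 = 82.1014979946 copper

82.101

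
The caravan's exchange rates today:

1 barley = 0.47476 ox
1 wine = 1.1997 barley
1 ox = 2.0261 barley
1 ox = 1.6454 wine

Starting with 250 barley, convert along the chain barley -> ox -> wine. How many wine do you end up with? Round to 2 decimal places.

250 barley × 0.47476 = 118.69 ox
118.69 ox × 1.6454 = 195.292526 wine

195.29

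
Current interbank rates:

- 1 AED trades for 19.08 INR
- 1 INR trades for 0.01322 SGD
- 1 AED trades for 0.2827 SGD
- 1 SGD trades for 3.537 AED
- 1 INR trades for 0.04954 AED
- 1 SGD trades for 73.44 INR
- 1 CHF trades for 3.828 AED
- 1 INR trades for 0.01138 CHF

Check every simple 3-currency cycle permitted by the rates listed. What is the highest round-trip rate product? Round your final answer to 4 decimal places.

1.0285

SGD→INR→AED→SGD: 73.44 × 0.04954 × 0.2827 = 1.02852
SGD→AED→INR→SGD: 3.537 × 19.08 × 0.01322 = 0.89216
CHF→AED→INR→CHF: 3.828 × 19.08 × 0.01138 = 0.83118
Maximum is SGD→INR→AED→SGD at 1.0285; arbitrage exists.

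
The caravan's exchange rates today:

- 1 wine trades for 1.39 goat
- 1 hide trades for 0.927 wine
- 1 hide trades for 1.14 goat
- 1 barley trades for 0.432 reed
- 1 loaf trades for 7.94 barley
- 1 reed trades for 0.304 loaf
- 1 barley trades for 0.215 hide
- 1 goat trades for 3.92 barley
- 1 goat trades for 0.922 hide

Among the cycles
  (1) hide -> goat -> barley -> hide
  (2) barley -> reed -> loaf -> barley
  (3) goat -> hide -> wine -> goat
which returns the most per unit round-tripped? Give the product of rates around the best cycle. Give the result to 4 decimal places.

(1) 1.14 × 3.92 × 0.215 = 0.96079
(2) 0.432 × 0.304 × 7.94 = 1.04274
(3) 0.922 × 0.927 × 1.39 = 1.18802
Highest is cycle (3) at 1.1880 (>1, arbitrage).

1.1880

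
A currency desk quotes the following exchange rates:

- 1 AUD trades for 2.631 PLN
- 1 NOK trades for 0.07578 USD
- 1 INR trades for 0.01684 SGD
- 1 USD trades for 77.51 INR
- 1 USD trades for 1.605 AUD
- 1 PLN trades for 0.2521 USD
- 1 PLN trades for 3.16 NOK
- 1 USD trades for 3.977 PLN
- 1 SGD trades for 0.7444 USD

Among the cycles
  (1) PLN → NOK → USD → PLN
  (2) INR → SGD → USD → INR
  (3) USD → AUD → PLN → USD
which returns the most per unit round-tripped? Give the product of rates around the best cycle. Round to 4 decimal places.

1.0646

(1) 3.16 × 0.07578 × 3.977 = 0.95235
(2) 0.01684 × 0.7444 × 77.51 = 0.97164
(3) 1.605 × 2.631 × 0.2521 = 1.06456
Highest is cycle (3) at 1.0646 (>1, arbitrage).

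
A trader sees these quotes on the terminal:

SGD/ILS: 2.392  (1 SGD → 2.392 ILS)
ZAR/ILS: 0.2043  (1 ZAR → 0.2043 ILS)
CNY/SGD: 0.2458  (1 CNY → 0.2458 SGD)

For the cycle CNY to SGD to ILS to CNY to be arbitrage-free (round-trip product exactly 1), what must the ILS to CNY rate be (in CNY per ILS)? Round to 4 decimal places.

Known legs of the cycle: 0.2458 × 2.392 = 0.5879536
For no arbitrage the full-cycle product must be 1, so the missing rate is 1 / 0.5879536 ≈ 1.700814.

1.7008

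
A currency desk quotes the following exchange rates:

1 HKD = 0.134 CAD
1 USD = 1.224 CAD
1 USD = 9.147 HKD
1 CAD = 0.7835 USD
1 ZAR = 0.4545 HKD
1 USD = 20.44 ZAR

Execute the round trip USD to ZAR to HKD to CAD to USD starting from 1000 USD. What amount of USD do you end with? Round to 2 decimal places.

1000 USD × 20.44 = 20440 ZAR
20440 ZAR × 0.4545 = 9289.98 HKD
9289.98 HKD × 0.134 = 1244.85732 CAD
1244.85732 CAD × 0.7835 = 975.34571022 USD

975.35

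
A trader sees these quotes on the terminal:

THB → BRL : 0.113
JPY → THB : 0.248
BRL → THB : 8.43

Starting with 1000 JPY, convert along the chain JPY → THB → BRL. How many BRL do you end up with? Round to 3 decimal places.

1000 JPY × 0.248 = 248 THB
248 THB × 0.113 = 28.024 BRL

28.024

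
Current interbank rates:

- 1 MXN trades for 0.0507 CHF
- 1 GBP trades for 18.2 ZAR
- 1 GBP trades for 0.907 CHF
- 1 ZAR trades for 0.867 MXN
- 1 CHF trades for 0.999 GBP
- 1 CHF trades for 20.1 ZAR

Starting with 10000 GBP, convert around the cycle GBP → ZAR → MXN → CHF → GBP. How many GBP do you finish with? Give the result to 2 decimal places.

10000 GBP × 18.2 = 182000 ZAR
182000 ZAR × 0.867 = 157794 MXN
157794 MXN × 0.0507 = 8000.1558 CHF
8000.1558 CHF × 0.999 = 7992.1556442 GBP

7992.16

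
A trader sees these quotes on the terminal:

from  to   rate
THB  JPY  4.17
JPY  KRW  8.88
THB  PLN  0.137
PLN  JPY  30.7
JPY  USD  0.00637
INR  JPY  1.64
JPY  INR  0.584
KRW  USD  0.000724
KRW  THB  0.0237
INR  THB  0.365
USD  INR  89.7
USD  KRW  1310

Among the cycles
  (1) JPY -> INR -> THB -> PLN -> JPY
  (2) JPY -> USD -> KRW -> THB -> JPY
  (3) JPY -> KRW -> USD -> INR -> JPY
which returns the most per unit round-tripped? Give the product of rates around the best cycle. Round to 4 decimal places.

(1) 0.584 × 0.365 × 0.137 × 30.7 = 0.89653
(2) 0.00637 × 1310 × 0.0237 × 4.17 = 0.82470
(3) 8.88 × 0.000724 × 89.7 × 1.64 = 0.94577
Highest is cycle (3) at 0.9458 (≤1, no arbitrage).

0.9458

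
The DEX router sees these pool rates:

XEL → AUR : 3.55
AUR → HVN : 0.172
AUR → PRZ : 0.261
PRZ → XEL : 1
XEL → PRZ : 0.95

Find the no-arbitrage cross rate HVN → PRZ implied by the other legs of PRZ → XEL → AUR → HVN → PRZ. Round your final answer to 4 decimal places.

1.6377

Known legs of the cycle: 1 × 3.55 × 0.172 = 0.6106
For no arbitrage the full-cycle product must be 1, so the missing rate is 1 / 0.6106 ≈ 1.637733.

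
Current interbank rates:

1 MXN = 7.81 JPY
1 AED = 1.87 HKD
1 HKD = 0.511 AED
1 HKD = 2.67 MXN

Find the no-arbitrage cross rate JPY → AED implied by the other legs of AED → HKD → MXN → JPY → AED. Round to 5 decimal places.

0.02564

Known legs of the cycle: 1.87 × 2.67 × 7.81 = 38.994549
For no arbitrage the full-cycle product must be 1, so the missing rate is 1 / 38.994549 ≈ 0.0256446.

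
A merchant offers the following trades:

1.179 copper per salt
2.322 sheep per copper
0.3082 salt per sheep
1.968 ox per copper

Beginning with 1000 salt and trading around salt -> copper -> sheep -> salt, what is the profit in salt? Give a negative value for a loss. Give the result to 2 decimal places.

1000 salt × 1.179 = 1179 copper
1179 copper × 2.322 = 2737.638 sheep
2737.638 sheep × 0.3082 = 843.7400316 salt
Net change: 843.7400316 − 1000 = -156.2599684 salt

-156.26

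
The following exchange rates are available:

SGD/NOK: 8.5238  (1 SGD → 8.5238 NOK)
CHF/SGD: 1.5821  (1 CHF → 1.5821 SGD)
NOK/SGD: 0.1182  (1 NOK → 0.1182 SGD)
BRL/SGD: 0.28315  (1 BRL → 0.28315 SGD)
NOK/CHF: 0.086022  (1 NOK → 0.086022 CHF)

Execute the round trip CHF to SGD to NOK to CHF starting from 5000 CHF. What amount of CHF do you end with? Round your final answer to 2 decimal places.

5000 CHF × 1.5821 = 7910.5 SGD
7910.5 SGD × 8.5238 = 67427.5199 NOK
67427.5199 NOK × 0.086022 = 5800.2501168378 CHF

5800.25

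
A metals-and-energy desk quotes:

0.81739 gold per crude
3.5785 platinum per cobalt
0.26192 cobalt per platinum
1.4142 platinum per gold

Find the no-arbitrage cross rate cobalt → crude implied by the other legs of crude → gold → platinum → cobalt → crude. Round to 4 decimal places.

Known legs of the cycle: 0.81739 × 1.4142 × 0.26192 = 0.30276719352096
For no arbitrage the full-cycle product must be 1, so the missing rate is 1 / 0.30276719352096 ≈ 3.302868.

3.3029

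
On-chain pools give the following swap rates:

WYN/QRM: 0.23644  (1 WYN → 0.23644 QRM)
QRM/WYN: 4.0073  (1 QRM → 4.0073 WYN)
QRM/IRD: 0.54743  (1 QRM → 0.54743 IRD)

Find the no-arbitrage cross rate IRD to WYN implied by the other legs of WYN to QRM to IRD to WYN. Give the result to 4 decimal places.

Known legs of the cycle: 0.23644 × 0.54743 = 0.1294343492
For no arbitrage the full-cycle product must be 1, so the missing rate is 1 / 0.1294343492 ≈ 7.725924.

7.7259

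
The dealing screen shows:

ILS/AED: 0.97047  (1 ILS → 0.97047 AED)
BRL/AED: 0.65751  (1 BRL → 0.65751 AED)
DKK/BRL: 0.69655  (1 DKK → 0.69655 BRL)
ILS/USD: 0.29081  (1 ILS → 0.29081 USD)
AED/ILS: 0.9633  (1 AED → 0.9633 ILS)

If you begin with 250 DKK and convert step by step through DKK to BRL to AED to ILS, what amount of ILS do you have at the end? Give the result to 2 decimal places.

110.30

250 DKK × 0.69655 = 174.1375 BRL
174.1375 BRL × 0.65751 = 114.497147625 AED
114.497147625 AED × 0.9633 = 110.2951023071625 ILS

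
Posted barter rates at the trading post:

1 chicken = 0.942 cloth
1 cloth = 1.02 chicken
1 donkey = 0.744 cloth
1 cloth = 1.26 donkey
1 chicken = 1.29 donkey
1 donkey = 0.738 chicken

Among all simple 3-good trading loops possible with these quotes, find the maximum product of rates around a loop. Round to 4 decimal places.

donkey→cloth→chicken→donkey: 0.744 × 1.02 × 1.29 = 0.97896
donkey→chicken→cloth→donkey: 0.738 × 0.942 × 1.26 = 0.87595
Maximum is donkey→cloth→chicken→donkey at 0.9790; no arbitrage — every cycle loses value.

0.9790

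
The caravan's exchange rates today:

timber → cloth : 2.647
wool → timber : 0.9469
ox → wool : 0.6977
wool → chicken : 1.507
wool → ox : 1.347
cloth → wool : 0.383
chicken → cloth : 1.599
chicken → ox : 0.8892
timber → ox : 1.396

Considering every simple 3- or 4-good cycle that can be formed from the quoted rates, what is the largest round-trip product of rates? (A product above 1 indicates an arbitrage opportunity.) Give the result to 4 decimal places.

0.9600

wool→timber→cloth→wool: 0.9469 × 2.647 × 0.383 = 0.95997
wool→chicken→ox→wool: 1.507 × 0.8892 × 0.6977 = 0.93494
wool→chicken→cloth→wool: 1.507 × 1.599 × 0.383 = 0.92291
wool→timber→ox→wool: 0.9469 × 1.396 × 0.6977 = 0.92227
Maximum is wool→timber→cloth→wool at 0.9600; no arbitrage — every cycle loses value.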